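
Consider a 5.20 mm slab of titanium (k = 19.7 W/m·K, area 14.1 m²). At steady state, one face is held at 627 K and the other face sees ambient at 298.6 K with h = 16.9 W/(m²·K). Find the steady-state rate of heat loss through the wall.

Resistance network (inner→outer):
  R_titanium = L/(kA) = 0.00520/(19.7·14.1) = 1.872×10^-5 K/W
  R_conv,out = 1/(hA) = 1/(16.9·14.1) = 0.004197 K/W
ΣR = 1.872×10^-5 + 0.004197 = 0.004216 K/W
Q = ΔT/ΣR = (627 K − 298.6 K)/0.004216 = 77900 W

Q = 77900 W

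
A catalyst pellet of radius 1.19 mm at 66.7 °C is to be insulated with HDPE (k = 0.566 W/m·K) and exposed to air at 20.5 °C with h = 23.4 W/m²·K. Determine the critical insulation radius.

r_cr = 4.84 cm

For a sphere, r_cr = 2k_ins/h = 2·0.566/23.4 = 0.0484 m = 4.84 cm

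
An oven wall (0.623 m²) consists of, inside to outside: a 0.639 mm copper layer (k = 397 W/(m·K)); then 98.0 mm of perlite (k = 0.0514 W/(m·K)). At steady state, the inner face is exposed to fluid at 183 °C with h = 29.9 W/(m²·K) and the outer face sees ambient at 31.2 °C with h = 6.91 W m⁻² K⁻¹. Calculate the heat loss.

Q = 45.4 W

Series thermal resistances, inner to outer:
  R_conv,in = 1/(hA) = 1/(29.9·0.623) = 0.05368 K/W
  R_copper = L/(kA) = 6.39×10^-4/(397·0.623) = 2.584×10^-6 K/W
  R_perlite = L/(kA) = 0.0980/(0.0514·0.623) = 3.060 K/W
  R_conv,out = 1/(hA) = 1/(6.91·0.623) = 0.2323 K/W
ΣR = 0.05368 + 2.584×10^-6 + 3.060 + 0.2323 = 3.346 K/W
Q = ΔT/ΣR = (183 °C − 31.2 °C)/3.346 = 45.4 W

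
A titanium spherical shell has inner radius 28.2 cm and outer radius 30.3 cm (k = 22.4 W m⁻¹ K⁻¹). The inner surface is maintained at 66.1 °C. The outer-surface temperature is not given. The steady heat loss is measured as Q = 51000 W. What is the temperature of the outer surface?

Sum the resistances:
  R_titanium = (1/0.282 − 1/0.303)/(4πk) = 0.2458/(4π·22.4) = 8.731×10^-4 K/W
ΣR = 8.731×10^-4 K/W
ΔT = Q·ΣR = 51000 × 8.731×10^-4 = 44.53 K
Heat flows outward, so T_out = T_in − ΔT = 66.1 − 44.53 = 21.6 °C

T_out = 21.6 °C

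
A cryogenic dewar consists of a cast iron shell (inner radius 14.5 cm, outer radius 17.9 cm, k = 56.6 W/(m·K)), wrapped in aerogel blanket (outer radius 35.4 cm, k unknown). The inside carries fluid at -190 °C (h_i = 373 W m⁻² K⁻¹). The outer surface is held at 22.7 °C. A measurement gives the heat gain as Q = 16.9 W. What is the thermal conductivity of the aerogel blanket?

k = 0.0175 W/m·K

ΣR = ΔT/Q = |-190 − 22.7|/16.9 = 12.59 K/W
Known resistances:
  R_conv,in = 1/(4πr²h) = 1/(4π·0.145²·373) = 0.01015 K/W
  R_cast iron = (1/0.145 − 1/0.179)/(4πk) = 1.310/(4π·56.6) = 0.001842 K/W
R_aerogel blanket = ΣR − ΣR_known = 12.59 − 0.01199 = 12.58 K/W
(1/r₁−1/r₂)/(4πk) = 12.58 ⇒ k = 2.762/(4π·12.58) = 0.0175 W/m·K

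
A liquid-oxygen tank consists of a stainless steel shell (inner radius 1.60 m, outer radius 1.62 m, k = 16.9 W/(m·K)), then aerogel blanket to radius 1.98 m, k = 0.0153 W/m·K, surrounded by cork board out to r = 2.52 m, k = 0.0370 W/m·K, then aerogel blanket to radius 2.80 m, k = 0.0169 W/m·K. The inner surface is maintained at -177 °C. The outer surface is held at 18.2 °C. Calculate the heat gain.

Series thermal resistances, inner to outer:
  R_stainless steel = (1/1.60 − 1/1.62)/(4πk) = 0.007716/(4π·16.9) = 3.633×10^-5 K/W
  R_aerogel blanket = (1/1.62 − 1/1.98)/(4πk) = 0.1122/(4π·0.0153) = 0.5837 K/W
  R_cork board = (1/1.98 − 1/2.52)/(4πk) = 0.1082/(4π·0.0370) = 0.2328 K/W
  R_aerogel blanket = (1/2.52 − 1/2.80)/(4πk) = 0.03968/(4π·0.0169) = 0.1869 K/W
ΣR = 3.633×10^-5 + 0.5837 + 0.2328 + 0.1869 = 1.003 K/W
Q = ΔT/ΣR = (-177 °C − 18.2 °C)/1.003 = -195 W
(Negative Q ⇒ heat flows inward; heat gain = 195 W.)

Q = 195 W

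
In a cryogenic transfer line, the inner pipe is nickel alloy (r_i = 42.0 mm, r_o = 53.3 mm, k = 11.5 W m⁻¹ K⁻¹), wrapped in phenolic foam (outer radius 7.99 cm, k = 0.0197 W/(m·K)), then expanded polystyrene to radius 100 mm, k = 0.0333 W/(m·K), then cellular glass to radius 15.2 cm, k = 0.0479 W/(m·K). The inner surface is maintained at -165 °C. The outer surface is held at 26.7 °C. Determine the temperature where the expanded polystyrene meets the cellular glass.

Series thermal resistances, inner to outer:
  R'_nickel alloy = ln(0.0533/0.0420)/(2πk) = 0.2383/(2π·11.5) = 0.003298 m·K/W
  R'_phenolic foam = ln(0.0799/0.0533)/(2πk) = 0.4048/(2π·0.0197) = 3.271 m·K/W
  R'_expanded polystyrene = ln(0.100/0.0799)/(2πk) = 0.2244/(2π·0.0333) = 1.072 m·K/W
  R'_cellular glass = ln(0.152/0.100)/(2πk) = 0.4187/(2π·0.0479) = 1.391 m·K/W
ΣR = 0.003298 + 3.271 + 1.072 + 1.391 = 5.737 m·K/W
Q' = ΔT/ΣR = (-165 °C − 26.7 °C)/5.737 = -33.41 W/m
From the inner boundary to the expanded polystyrene/cellular glass interface, ΣR_partial = 4.346 m·K/W.
T_interface = T_in − Q'·ΣR_partial = -165 °C − (-33.41)(4.346) = -19.8 °C

T = -19.8 °C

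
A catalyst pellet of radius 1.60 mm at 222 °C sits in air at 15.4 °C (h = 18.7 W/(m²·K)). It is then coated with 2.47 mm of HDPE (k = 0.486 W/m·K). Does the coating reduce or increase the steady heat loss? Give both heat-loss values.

Critical radius for a sphere: r_cr = 2k/h = 0.0520 m = 5.20 cm.
Outer radius after coating: r₂ = 0.00160 + 0.00247 = 0.00407 m.
Since r₁ < r_cr and r₂ ≤ r_cr, the coating moves toward the maximum at r_cr — heat loss rises.
Bare: R = 1/(4πr₁²h) = 1662 K/W; Q = 206.6/1662 = 0.124 W.
Coated: R = R_cond + R_conv = 319.0 K/W; Q = 206.6/319.0 = 0.648 W.

increases: 0.124 → 0.648 W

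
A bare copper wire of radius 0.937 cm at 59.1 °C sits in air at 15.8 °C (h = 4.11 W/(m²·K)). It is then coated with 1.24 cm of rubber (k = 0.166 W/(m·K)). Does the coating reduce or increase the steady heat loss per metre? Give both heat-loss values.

Critical radius for a cylinder: r_cr = k/h = 0.0404 m = 4.04 cm.
Outer radius after coating: r₂ = 0.00937 + 0.0124 = 0.02177 m.
Since r₁ < r_cr and r₂ ≤ r_cr, the coating moves toward the maximum at r_cr — heat loss rises.
Bare: R = 1/(2πr₁h) = 4.133 m·K/W; Q = 43.3/4.133 = 10.5 W/m.
Coated: R = R_cond + R_conv = 2.587 m·K/W; Q = 43.3/2.587 = 16.7 W/m.

increases: 10.5 → 16.7 W/m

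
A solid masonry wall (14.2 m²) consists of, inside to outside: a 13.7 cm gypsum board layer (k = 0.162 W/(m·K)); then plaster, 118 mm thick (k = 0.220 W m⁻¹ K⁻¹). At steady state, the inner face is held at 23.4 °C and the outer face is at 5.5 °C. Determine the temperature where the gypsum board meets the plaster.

Resistance network (inner→outer):
  R_gypsum board = L/(kA) = 0.137/(0.162·14.2) = 0.05955 K/W
  R_plaster = L/(kA) = 0.118/(0.220·14.2) = 0.03777 K/W
ΣR = 0.05955 + 0.03777 = 0.09732 K/W
Q = ΔT/ΣR = (23.4 °C − 5.5 °C)/0.09732 = 183.9 W
From the inner boundary to the gypsum board/plaster interface, ΣR_partial = 0.05955 K/W.
T_interface = T_in − Q·ΣR_partial = 23.4 °C − (183.9)(0.05955) = 12.4 °C

T = 12.4 °C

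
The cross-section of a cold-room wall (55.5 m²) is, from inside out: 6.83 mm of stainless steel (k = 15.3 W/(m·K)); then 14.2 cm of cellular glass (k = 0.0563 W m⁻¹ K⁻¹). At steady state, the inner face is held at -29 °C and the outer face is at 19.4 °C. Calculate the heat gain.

Q = 1060 W

Resistance network (inner→outer):
  R_stainless steel = L/(kA) = 0.00683/(15.3·55.5) = 8.043×10^-6 K/W
  R_cellular glass = L/(kA) = 0.142/(0.0563·55.5) = 0.04545 K/W
ΣR = 8.043×10^-6 + 0.04545 = 0.04546 K/W
Q = ΔT/ΣR = (-29 °C − 19.4 °C)/0.04546 = -1060 W
(Negative Q ⇒ heat flows inward; heat gain = 1060 W.)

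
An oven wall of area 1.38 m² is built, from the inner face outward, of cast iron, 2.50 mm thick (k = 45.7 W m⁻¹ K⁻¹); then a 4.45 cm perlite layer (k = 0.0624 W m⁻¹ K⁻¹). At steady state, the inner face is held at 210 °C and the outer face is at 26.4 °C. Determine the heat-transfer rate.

Resistance network (inner→outer):
  R_cast iron = L/(kA) = 0.00250/(45.7·1.38) = 3.964×10^-5 K/W
  R_perlite = L/(kA) = 0.0445/(0.0624·1.38) = 0.5168 K/W
ΣR = 3.964×10^-5 + 0.5168 = 0.5168 K/W
Q = ΔT/ΣR = (210 °C − 26.4 °C)/0.5168 = 355 W

Q = 355 W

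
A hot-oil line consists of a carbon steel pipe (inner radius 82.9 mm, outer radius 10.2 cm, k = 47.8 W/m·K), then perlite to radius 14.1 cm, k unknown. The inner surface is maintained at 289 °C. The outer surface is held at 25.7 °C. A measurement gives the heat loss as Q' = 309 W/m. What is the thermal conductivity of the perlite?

ΣR = ΔT/Q' = |289 − 25.7|/309 = 0.8521 m·K/W
Known resistances:
  R'_carbon steel = ln(0.102/0.0829)/(2πk) = 0.2073/(2π·47.8) = 6.904×10^-4 m·K/W
R_perlite = ΣR − ΣR_known = 0.8521 − 6.904×10^-4 = 0.8514 m·K/W
ln(r₂/r₁)/(2πk) = 0.8514 ⇒ k = 0.3238/(2π·0.8514) = 0.0605 W/m·K

k = 0.0605 W/m·K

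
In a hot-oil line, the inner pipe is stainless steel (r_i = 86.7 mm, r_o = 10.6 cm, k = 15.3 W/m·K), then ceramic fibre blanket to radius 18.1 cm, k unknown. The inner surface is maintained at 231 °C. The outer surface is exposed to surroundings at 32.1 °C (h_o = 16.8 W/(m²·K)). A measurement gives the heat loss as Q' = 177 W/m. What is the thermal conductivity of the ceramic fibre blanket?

ΣR = ΔT/Q' = |231 − 32.1|/177 = 1.124 m·K/W
Known resistances:
  R'_stainless steel = ln(0.106/0.0867)/(2πk) = 0.2010/(2π·15.3) = 0.002091 m·K/W
  R'_conv,out = 1/(2πr h) = 1/(2π·0.181·16.8) = 0.05234 m·K/W
R_ceramic fibre blanket = ΣR − ΣR_known = 1.124 − 0.05443 = 1.070 m·K/W
ln(r₂/r₁)/(2πk) = 1.070 ⇒ k = 0.5351/(2π·1.070) = 0.0796 W/m·K

k = 0.0796 W/m·K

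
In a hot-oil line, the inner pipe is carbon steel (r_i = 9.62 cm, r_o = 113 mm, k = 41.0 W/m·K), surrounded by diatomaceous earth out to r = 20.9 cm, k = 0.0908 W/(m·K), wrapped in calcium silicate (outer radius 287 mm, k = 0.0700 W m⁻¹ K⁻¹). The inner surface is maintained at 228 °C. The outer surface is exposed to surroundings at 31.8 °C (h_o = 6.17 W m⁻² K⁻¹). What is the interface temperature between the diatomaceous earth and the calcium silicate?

T = 116 °C

Series thermal resistances, inner to outer:
  R'_carbon steel = ln(0.113/0.0962)/(2πk) = 0.1610/(2π·41.0) = 6.248×10^-4 m·K/W
  R'_diatomaceous earth = ln(0.209/0.113)/(2πk) = 0.6149/(2π·0.0908) = 1.078 m·K/W
  R'_calcium silicate = ln(0.287/0.209)/(2πk) = 0.3171/(2π·0.0700) = 0.7211 m·K/W
  R'_conv,out = 1/(2πr h) = 1/(2π·0.287·6.17) = 0.08988 m·K/W
ΣR = 6.248×10^-4 + 1.078 + 0.7211 + 0.08988 = 1.890 m·K/W
Q' = ΔT/ΣR = (228 °C − 31.8 °C)/1.890 = 103.8 W/m
From the inner boundary to the diatomaceous earth/calcium silicate interface, ΣR_partial = 1.079 m·K/W.
T_interface = T_in − Q'·ΣR_partial = 228 °C − (103.8)(1.079) = 116 °C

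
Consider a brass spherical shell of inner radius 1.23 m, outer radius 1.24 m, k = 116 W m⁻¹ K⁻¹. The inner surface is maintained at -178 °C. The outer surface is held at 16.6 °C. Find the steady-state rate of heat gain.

Q = 4πk·ΔT/(1/r₁ − 1/r₂) = 4π × 116 × 194.6 / (1/1.23 − 1/1.24) = 4.33×10^7 W

Q = 4.33×10^7 W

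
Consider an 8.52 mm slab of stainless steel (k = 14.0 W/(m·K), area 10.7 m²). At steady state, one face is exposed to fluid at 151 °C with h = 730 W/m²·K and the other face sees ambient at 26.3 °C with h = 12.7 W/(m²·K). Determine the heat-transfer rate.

Resistance network (inner→outer):
  R_conv,in = 1/(hA) = 1/(730·10.7) = 1.280×10^-4 K/W
  R_stainless steel = L/(kA) = 0.00852/(14.0·10.7) = 5.688×10^-5 K/W
  R_conv,out = 1/(hA) = 1/(12.7·10.7) = 0.007359 K/W
ΣR = 1.280×10^-4 + 5.688×10^-5 + 0.007359 = 0.007544 K/W
Q = ΔT/ΣR = (151 °C − 26.3 °C)/0.007544 = 16500 W

Q = 16.5 kW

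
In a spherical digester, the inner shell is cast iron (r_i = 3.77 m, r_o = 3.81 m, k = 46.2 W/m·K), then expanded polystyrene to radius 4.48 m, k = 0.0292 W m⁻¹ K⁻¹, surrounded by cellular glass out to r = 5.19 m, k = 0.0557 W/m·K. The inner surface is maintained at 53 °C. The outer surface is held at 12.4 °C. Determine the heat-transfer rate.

Resistance network (inner→outer):
  R_cast iron = (1/3.77 − 1/3.81)/(4πk) = 0.002785/(4π·46.2) = 4.797×10^-6 K/W
  R_expanded polystyrene = (1/3.81 − 1/4.48)/(4πk) = 0.03925/(4π·0.0292) = 0.1070 K/W
  R_cellular glass = (1/4.48 − 1/5.19)/(4πk) = 0.03054/(4π·0.0557) = 0.04363 K/W
ΣR = 4.797×10^-6 + 0.1070 + 0.04363 = 0.1506 K/W
Q = ΔT/ΣR = (53 °C − 12.4 °C)/0.1506 = 270 W

Q = 270 W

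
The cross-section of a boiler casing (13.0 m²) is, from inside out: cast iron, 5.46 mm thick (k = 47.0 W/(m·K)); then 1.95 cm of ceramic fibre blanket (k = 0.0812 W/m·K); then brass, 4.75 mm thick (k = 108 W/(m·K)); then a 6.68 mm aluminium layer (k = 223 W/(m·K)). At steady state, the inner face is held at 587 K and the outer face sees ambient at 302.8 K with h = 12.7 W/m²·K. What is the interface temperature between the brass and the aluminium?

T = 373.0 K

Resistance network (inner→outer):
  R_cast iron = L/(kA) = 0.00546/(47.0·13.0) = 8.936×10^-6 K/W
  R_ceramic fibre blanket = L/(kA) = 0.0195/(0.0812·13.0) = 0.01847 K/W
  R_brass = L/(kA) = 0.00475/(108·13.0) = 3.383×10^-6 K/W
  R_aluminium = L/(kA) = 0.00668/(223·13.0) = 2.304×10^-6 K/W
  R_conv,out = 1/(hA) = 1/(12.7·13.0) = 0.006057 K/W
ΣR = 8.936×10^-6 + 0.01847 + 3.383×10^-6 + 2.304×10^-6 + 0.006057 = 0.02454 K/W
Q = ΔT/ΣR = (587 K − 302.8 K)/0.02454 = 11580 W
From the inner boundary to the brass/aluminium interface, ΣR_partial = 0.01848 K/W.
T_interface = T_in − Q·ΣR_partial = 587 K − (11580)(0.01848) = 373.0 K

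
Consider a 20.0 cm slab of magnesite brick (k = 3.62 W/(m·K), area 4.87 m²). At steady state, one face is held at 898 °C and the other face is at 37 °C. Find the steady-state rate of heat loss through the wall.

Q = 75.9 kW

Q = kA·ΔT/L = 3.62 × 4.87 × |898 °C − 37 °C| / 0.200 = 75900 W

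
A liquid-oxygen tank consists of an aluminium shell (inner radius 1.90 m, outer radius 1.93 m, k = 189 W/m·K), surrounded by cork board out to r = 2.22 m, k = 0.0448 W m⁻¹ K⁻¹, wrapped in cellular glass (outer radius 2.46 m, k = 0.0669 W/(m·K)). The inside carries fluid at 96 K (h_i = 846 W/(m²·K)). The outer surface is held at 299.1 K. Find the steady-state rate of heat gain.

Treat each layer as a resistance in series:
  R_conv,in = 1/(4πr²h) = 1/(4π·1.90²·846) = 2.606×10^-5 K/W
  R_aluminium = (1/1.90 − 1/1.93)/(4πk) = 0.008181/(4π·189) = 3.445×10^-6 K/W
  R_cork board = (1/1.93 − 1/2.22)/(4πk) = 0.06768/(4π·0.0448) = 0.1202 K/W
  R_cellular glass = (1/2.22 − 1/2.46)/(4πk) = 0.04395/(4π·0.0669) = 0.05227 K/W
ΣR = 2.606×10^-5 + 3.445×10^-6 + 0.1202 + 0.05227 = 0.1725 K/W
Q = ΔT/ΣR = (96 K − 299.1 K)/0.1725 = -1180 W
(Negative Q ⇒ heat flows inward; heat gain = 1180 W.)

Q = 1180 W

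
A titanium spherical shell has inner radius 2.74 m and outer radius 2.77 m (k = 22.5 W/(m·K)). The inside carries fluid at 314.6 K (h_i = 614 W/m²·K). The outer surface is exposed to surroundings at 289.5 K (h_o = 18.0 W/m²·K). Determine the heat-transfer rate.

Q = 41300 W

Treat each layer as a resistance in series:
  R_conv,in = 1/(4πr²h) = 1/(4π·2.74²·614) = 1.726×10^-5 K/W
  R_titanium = (1/2.74 − 1/2.77)/(4πk) = 0.003953/(4π·22.5) = 1.398×10^-5 K/W
  R_conv,out = 1/(4πr²h) = 1/(4π·2.77²·18.0) = 5.762×10^-4 K/W
ΣR = 1.726×10^-5 + 1.398×10^-5 + 5.762×10^-4 = 6.074×10^-4 K/W
Q = ΔT/ΣR = (314.6 K − 289.5 K)/6.074×10^-4 = 41300 W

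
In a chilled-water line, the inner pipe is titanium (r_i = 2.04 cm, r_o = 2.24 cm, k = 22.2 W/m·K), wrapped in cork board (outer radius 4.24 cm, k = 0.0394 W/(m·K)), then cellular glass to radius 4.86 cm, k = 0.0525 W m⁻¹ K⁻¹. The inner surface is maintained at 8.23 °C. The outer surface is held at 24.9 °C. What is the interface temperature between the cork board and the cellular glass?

T = 22.6 °C

Resistance network (inner→outer):
  R'_titanium = ln(0.0224/0.0204)/(2πk) = 0.09353/(2π·22.2) = 6.705×10^-4 m·K/W
  R'_cork board = ln(0.0424/0.0224)/(2πk) = 0.6381/(2π·0.0394) = 2.578 m·K/W
  R'_cellular glass = ln(0.0486/0.0424)/(2πk) = 0.1365/(2π·0.0525) = 0.4137 m·K/W
ΣR = 6.705×10^-4 + 2.578 + 0.4137 = 2.992 m·K/W
Q' = ΔT/ΣR = (8.23 °C − 24.9 °C)/2.992 = -5.572 W/m
From the inner boundary to the cork board/cellular glass interface, ΣR_partial = 2.579 m·K/W.
T_interface = T_in − Q'·ΣR_partial = 8.23 °C − (-5.572)(2.579) = 22.6 °C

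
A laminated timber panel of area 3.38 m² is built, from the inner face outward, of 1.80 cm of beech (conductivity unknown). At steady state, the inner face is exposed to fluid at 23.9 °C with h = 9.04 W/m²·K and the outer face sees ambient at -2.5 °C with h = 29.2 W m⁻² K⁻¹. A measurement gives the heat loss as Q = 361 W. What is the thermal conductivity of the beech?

ΣR = ΔT/Q = |23.9 − -2.5|/361 = 0.07313 K/W
Known resistances:
  R_conv,in = 1/(hA) = 1/(9.04·3.38) = 0.03273 K/W
  R_conv,out = 1/(hA) = 1/(29.2·3.38) = 0.01013 K/W
R_beech = ΣR − ΣR_known = 0.07313 − 0.04286 = 0.03027 K/W
L/(kA) = 0.03027 ⇒ k = 0.0180/(0.03027·3.38) = 0.176 W/m·K

k = 0.176 W/m·K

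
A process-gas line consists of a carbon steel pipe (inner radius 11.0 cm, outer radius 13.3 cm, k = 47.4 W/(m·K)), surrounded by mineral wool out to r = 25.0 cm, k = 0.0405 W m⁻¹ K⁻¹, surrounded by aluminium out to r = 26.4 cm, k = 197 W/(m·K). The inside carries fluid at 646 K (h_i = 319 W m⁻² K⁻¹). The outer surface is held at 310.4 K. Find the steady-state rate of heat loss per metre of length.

Series thermal resistances, inner to outer:
  R'_conv,in = 1/(2πr h) = 1/(2π·0.110·319) = 0.004536 m·K/W
  R'_carbon steel = ln(0.133/0.110)/(2πk) = 0.1899/(2π·47.4) = 6.375×10^-4 m·K/W
  R'_mineral wool = ln(0.250/0.133)/(2πk) = 0.6311/(2π·0.0405) = 2.480 m·K/W
  R'_aluminium = ln(0.264/0.250)/(2πk) = 0.05449/(2π·197) = 4.402×10^-5 m·K/W
ΣR = 0.004536 + 6.375×10^-4 + 2.480 + 4.402×10^-5 = 2.485 m·K/W
Q' = ΔT/ΣR = (646 K − 310.4 K)/2.485 = 135 W/m

Q' = 135 W/m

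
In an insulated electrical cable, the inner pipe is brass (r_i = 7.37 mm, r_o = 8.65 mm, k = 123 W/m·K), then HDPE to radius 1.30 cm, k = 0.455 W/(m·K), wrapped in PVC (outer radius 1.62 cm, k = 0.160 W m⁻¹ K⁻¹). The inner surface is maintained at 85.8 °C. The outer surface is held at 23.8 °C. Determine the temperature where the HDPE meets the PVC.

Series thermal resistances, inner to outer:
  R'_brass = ln(0.00865/0.00737)/(2πk) = 0.1601/(2π·123) = 2.072×10^-4 m·K/W
  R'_HDPE = ln(0.0130/0.00865)/(2πk) = 0.4074/(2π·0.455) = 0.1425 m·K/W
  R'_PVC = ln(0.0162/0.0130)/(2πk) = 0.2201/(2π·0.160) = 0.2189 m·K/W
ΣR = 2.072×10^-4 + 0.1425 + 0.2189 = 0.3616 m·K/W
Q' = ΔT/ΣR = (85.8 °C − 23.8 °C)/0.3616 = 171.5 W/m
From the inner boundary to the HDPE/PVC interface, ΣR_partial = 0.1427 m·K/W.
T_interface = T_in − Q'·ΣR_partial = 85.8 °C − (171.5)(0.1427) = 61.3 °C

T = 61.3 °C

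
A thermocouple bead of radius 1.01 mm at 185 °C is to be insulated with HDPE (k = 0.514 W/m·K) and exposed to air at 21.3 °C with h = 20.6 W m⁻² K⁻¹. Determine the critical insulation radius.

For a sphere, r_cr = 2k_ins/h = 2·0.514/20.6 = 0.0499 m = 4.99 cm

r_cr = 4.99 cm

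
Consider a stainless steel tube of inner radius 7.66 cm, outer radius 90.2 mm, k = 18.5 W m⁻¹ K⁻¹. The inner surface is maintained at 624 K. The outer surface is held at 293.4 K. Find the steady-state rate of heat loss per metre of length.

Q' = 2πk·ΔT/ln(r₂/r₁) = 2π × 18.5 × 330.6 / ln(0.0902/0.0766) = 2.35×10^5 W/m

Q' = 235 kW/m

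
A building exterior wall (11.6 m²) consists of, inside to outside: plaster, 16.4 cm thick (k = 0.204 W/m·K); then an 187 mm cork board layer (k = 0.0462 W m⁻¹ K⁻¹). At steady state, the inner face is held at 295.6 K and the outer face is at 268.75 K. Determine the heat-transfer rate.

Series thermal resistances, inner to outer:
  R_plaster = L/(kA) = 0.164/(0.204·11.6) = 0.06930 K/W
  R_cork board = L/(kA) = 0.187/(0.0462·11.6) = 0.3489 K/W
ΣR = 0.06930 + 0.3489 = 0.4182 K/W
Q = ΔT/ΣR = (295.6 K − 268.75 K)/0.4182 = 64.2 W

Q = 64.2 W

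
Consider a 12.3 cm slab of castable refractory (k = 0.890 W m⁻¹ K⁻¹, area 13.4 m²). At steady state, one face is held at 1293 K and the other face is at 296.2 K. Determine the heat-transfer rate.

Q = 96600 W

Q = kA·ΔT/L = 0.890 × 13.4 × |1293 K − 296.2 K| / 0.123 = 96600 W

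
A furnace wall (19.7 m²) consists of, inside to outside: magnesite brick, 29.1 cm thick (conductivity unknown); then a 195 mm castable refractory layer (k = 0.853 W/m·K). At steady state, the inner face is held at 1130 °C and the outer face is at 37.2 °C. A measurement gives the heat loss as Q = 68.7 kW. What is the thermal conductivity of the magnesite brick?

ΣR = ΔT/Q = |1130 − 37.2|/68700 = 0.01591 K/W
Known resistances:
  R_castable refractory = L/(kA) = 0.195/(0.853·19.7) = 0.01160 K/W
R_magnesite brick = ΣR − ΣR_known = 0.01591 − 0.01160 = 0.004310 K/W
L/(kA) = 0.004310 ⇒ k = 0.291/(0.004310·19.7) = 3.43 W/m·K

k = 3.43 W/m·K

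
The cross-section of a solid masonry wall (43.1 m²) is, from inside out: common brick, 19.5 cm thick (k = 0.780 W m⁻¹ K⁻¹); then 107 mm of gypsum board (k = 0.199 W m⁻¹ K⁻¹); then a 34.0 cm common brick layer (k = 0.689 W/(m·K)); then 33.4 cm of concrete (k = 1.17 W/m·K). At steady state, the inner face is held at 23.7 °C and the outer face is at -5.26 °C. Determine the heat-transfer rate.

Q = 797 W

Series thermal resistances, inner to outer:
  R_common brick = L/(kA) = 0.195/(0.780·43.1) = 0.005800 K/W
  R_gypsum board = L/(kA) = 0.107/(0.199·43.1) = 0.01248 K/W
  R_common brick = L/(kA) = 0.340/(0.689·43.1) = 0.01145 K/W
  R_concrete = L/(kA) = 0.334/(1.17·43.1) = 0.006623 K/W
ΣR = 0.005800 + 0.01248 + 0.01145 + 0.006623 = 0.03635 K/W
Q = ΔT/ΣR = (23.7 °C − -5.26 °C)/0.03635 = 797 W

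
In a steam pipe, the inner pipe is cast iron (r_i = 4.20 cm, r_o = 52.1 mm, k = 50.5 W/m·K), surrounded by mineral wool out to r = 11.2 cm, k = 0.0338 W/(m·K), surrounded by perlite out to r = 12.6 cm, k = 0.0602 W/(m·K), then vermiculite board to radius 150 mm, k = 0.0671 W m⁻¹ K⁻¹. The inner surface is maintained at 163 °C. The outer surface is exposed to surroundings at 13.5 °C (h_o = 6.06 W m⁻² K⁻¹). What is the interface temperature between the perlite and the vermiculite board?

T = 33.0 °C

Series thermal resistances, inner to outer:
  R'_cast iron = ln(0.0521/0.0420)/(2πk) = 0.2155/(2π·50.5) = 6.792×10^-4 m·K/W
  R'_mineral wool = ln(0.112/0.0521)/(2πk) = 0.7653/(2π·0.0338) = 3.604 m·K/W
  R'_perlite = ln(0.126/0.112)/(2πk) = 0.1178/(2π·0.0602) = 0.3114 m·K/W
  R'_vermiculite board = ln(0.150/0.126)/(2πk) = 0.1744/(2π·0.0671) = 0.4135 m·K/W
  R'_conv,out = 1/(2πr h) = 1/(2π·0.150·6.06) = 0.1751 m·K/W
ΣR = 6.792×10^-4 + 3.604 + 0.3114 + 0.4135 + 0.1751 = 4.505 m·K/W
Q' = ΔT/ΣR = (163 °C − 13.5 °C)/4.505 = 33.19 W/m
From the inner boundary to the perlite/vermiculite board interface, ΣR_partial = 3.916 m·K/W.
T_interface = T_in − Q'·ΣR_partial = 163 °C − (33.19)(3.916) = 33.0 °C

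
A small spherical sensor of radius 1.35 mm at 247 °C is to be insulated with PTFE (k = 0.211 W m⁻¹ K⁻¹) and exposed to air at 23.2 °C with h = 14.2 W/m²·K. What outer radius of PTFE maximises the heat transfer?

r_cr = 2.97 cm

For a sphere, r_cr = 2k_ins/h = 2·0.211/14.2 = 0.0297 m = 2.97 cm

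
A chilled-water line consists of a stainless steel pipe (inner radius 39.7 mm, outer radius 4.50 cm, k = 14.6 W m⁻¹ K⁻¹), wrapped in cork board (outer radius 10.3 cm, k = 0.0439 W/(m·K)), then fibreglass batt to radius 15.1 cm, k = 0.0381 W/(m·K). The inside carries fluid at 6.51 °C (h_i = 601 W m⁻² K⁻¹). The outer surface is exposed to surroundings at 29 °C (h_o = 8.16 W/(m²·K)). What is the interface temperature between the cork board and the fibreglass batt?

T = 20.8 °C

Series thermal resistances, inner to outer:
  R'_conv,in = 1/(2πr h) = 1/(2π·0.0397·601) = 0.006670 m·K/W
  R'_stainless steel = ln(0.0450/0.0397)/(2πk) = 0.1253/(2π·14.6) = 0.001366 m·K/W
  R'_cork board = ln(0.103/0.0450)/(2πk) = 0.8281/(2π·0.0439) = 3.002 m·K/W
  R'_fibreglass batt = ln(0.151/0.103)/(2πk) = 0.3826/(2π·0.0381) = 1.598 m·K/W
  R'_conv,out = 1/(2πr h) = 1/(2π·0.151·8.16) = 0.1292 m·K/W
ΣR = 0.006670 + 0.001366 + 3.002 + 1.598 + 0.1292 = 4.737 m·K/W
Q' = ΔT/ΣR = (6.51 °C − 29 °C)/4.737 = -4.748 W/m
From the inner boundary to the cork board/fibreglass batt interface, ΣR_partial = 3.010 m·K/W.
T_interface = T_in − Q'·ΣR_partial = 6.51 °C − (-4.748)(3.010) = 20.8 °C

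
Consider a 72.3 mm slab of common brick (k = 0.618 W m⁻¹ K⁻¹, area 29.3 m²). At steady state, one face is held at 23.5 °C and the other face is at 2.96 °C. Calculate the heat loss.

Q = kA·ΔT/L = 0.618 × 29.3 × |23.5 °C − 2.96 °C| / 0.0723 = 5140 W

Q = 5.14 kW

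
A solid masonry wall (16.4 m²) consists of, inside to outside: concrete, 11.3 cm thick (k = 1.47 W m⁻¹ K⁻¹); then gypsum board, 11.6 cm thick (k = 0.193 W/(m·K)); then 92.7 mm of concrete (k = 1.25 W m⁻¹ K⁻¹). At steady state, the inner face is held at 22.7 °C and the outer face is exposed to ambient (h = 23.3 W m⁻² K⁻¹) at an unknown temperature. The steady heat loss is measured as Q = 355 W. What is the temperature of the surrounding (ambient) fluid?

T_out = 5.49 °C

Series resistances:
  R_concrete = L/(kA) = 0.113/(1.47·16.4) = 0.004687 K/W
  R_gypsum board = L/(kA) = 0.116/(0.193·16.4) = 0.03665 K/W
  R_concrete = L/(kA) = 0.0927/(1.25·16.4) = 0.004522 K/W
  R_conv,out = 1/(hA) = 1/(23.3·16.4) = 0.002617 K/W
ΣR = 0.04847 K/W
ΔT = Q·ΣR = 355 × 0.04847 = 17.21 K
Heat flows outward, so T_out = T_in − ΔT = 22.7 − 17.21 = 5.49 °C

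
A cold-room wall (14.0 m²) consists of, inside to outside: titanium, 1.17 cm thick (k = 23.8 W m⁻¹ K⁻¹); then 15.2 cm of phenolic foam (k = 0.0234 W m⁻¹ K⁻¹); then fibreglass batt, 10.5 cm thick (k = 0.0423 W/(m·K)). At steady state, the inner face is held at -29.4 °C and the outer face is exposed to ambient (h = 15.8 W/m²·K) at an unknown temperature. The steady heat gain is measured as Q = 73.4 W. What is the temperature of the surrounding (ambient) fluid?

T_out = 18.0 °C

Series resistances:
  R_titanium = L/(kA) = 0.0117/(23.8·14.0) = 3.511×10^-5 K/W
  R_phenolic foam = L/(kA) = 0.152/(0.0234·14.0) = 0.4640 K/W
  R_fibreglass batt = L/(kA) = 0.105/(0.0423·14.0) = 0.1773 K/W
  R_conv,out = 1/(hA) = 1/(15.8·14.0) = 0.004521 K/W
ΣR = 0.6458 K/W
ΔT = Q·ΣR = 73.4 × 0.6458 = 47.40 K
Heat flows inward, so T_out = T_in + ΔT = -29.4 + 47.40 = 18.0 °C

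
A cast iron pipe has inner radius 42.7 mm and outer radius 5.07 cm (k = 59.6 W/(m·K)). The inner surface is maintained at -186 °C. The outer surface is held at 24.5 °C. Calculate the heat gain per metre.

Q' = 4.59×10^5 W/m

Q' = 2πk·ΔT/ln(r₂/r₁) = 2π × 59.6 × 210.5 / ln(0.0507/0.0427) = 4.59×10^5 W/m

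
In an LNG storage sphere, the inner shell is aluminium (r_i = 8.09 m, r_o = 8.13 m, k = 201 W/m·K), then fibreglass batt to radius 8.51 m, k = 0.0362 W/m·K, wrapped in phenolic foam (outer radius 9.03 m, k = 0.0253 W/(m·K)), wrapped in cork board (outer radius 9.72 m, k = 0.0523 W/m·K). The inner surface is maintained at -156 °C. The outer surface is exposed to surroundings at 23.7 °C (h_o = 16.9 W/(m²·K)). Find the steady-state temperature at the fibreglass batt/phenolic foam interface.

Resistance network (inner→outer):
  R_aluminium = (1/8.09 − 1/8.13)/(4πk) = 6.082×10^-4/(4π·201) = 2.408×10^-7 K/W
  R_fibreglass batt = (1/8.13 − 1/8.51)/(4πk) = 0.005492/(4π·0.0362) = 0.01207 K/W
  R_phenolic foam = (1/8.51 − 1/9.03)/(4πk) = 0.006767/(4π·0.0253) = 0.02128 K/W
  R_cork board = (1/9.03 − 1/9.72)/(4πk) = 0.007861/(4π·0.0523) = 0.01196 K/W
  R_conv,out = 1/(4πr²h) = 1/(4π·9.72²·16.9) = 4.984×10^-5 K/W
ΣR = 2.408×10^-7 + 0.01207 + 0.02128 + 0.01196 + 4.984×10^-5 = 0.04536 K/W
Q = ΔT/ΣR = (-156 °C − 23.7 °C)/0.04536 = -3962 W
From the inner boundary to the fibreglass batt/phenolic foam interface, ΣR_partial = 0.01207 K/W.
T_interface = T_in − Q·ΣR_partial = -156 °C − (-3962)(0.01207) = -108 °C

T = -108 °C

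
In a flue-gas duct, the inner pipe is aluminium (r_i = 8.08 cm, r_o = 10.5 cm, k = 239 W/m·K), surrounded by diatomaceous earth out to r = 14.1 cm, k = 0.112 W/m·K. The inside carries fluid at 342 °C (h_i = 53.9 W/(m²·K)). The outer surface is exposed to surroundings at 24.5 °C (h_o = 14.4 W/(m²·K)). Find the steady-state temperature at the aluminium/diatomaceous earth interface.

Treat each layer as a resistance in series:
  R'_conv,in = 1/(2πr h) = 1/(2π·0.0808·53.9) = 0.03654 m·K/W
  R'_aluminium = ln(0.105/0.0808)/(2πk) = 0.2620/(2π·239) = 1.745×10^-4 m·K/W
  R'_diatomaceous earth = ln(0.141/0.105)/(2πk) = 0.2948/(2π·0.112) = 0.4189 m·K/W
  R'_conv,out = 1/(2πr h) = 1/(2π·0.141·14.4) = 0.07839 m·K/W
ΣR = 0.03654 + 1.745×10^-4 + 0.4189 + 0.07839 = 0.5340 m·K/W
Q' = ΔT/ΣR = (342 °C − 24.5 °C)/0.5340 = 594.6 W/m
From the inner boundary to the aluminium/diatomaceous earth interface, ΣR_partial = 0.03671 m·K/W.
T_interface = T_in − Q'·ΣR_partial = 342 °C − (594.6)(0.03671) = 320 °C

T = 320 °C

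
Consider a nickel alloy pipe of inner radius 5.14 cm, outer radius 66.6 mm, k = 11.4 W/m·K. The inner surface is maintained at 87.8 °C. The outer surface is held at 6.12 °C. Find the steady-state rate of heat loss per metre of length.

Q' = 22.6 kW/m

Q' = 2πk·ΔT/ln(r₂/r₁) = 2π × 11.4 × 81.68 / ln(0.0666/0.0514) = 22600 W/m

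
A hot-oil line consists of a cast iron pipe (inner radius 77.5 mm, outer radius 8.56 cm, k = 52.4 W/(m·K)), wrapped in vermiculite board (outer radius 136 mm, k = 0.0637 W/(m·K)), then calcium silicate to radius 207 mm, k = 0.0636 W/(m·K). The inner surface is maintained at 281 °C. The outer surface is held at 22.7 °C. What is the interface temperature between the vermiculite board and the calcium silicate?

T = 146 °C

Series thermal resistances, inner to outer:
  R'_cast iron = ln(0.0856/0.0775)/(2πk) = 0.09941/(2π·52.4) = 3.019×10^-4 m·K/W
  R'_vermiculite board = ln(0.136/0.0856)/(2πk) = 0.4630/(2π·0.0637) = 1.157 m·K/W
  R'_calcium silicate = ln(0.207/0.136)/(2πk) = 0.4201/(2π·0.0636) = 1.051 m·K/W
ΣR = 3.019×10^-4 + 1.157 + 1.051 = 2.208 m·K/W
Q' = ΔT/ΣR = (281 °C − 22.7 °C)/2.208 = 117.0 W/m
From the inner boundary to the vermiculite board/calcium silicate interface, ΣR_partial = 1.157 m·K/W.
T_interface = T_in − Q'·ΣR_partial = 281 °C − (117.0)(1.157) = 146 °C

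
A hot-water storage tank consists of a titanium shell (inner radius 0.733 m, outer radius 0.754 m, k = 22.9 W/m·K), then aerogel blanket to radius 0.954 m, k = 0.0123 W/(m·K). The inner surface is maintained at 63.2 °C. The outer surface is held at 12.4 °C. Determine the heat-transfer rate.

Q = 28.2 W

Series thermal resistances, inner to outer:
  R_titanium = (1/0.733 − 1/0.754)/(4πk) = 0.03800/(4π·22.9) = 1.320×10^-4 K/W
  R_aerogel blanket = (1/0.754 − 1/0.954)/(4πk) = 0.2780/(4π·0.0123) = 1.799 K/W
ΣR = 1.320×10^-4 + 1.799 = 1.799 K/W
Q = ΔT/ΣR = (63.2 °C − 12.4 °C)/1.799 = 28.2 W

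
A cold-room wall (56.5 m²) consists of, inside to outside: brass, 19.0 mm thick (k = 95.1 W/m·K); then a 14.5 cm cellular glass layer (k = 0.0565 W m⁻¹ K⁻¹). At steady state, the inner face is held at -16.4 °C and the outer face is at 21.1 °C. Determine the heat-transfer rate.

Q = 826 W

Resistance network (inner→outer):
  R_brass = L/(kA) = 0.0190/(95.1·56.5) = 3.536×10^-6 K/W
  R_cellular glass = L/(kA) = 0.145/(0.0565·56.5) = 0.04542 K/W
ΣR = 3.536×10^-6 + 0.04542 = 0.04542 K/W
Q = ΔT/ΣR = (-16.4 °C − 21.1 °C)/0.04542 = -826 W
(Negative Q ⇒ heat flows inward; heat gain = 826 W.)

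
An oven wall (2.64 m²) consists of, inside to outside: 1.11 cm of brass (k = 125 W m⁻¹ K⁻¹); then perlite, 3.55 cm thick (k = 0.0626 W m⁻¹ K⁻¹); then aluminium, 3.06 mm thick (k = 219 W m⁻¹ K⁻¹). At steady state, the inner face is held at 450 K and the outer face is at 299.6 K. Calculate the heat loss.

Q = 700 W

Treat each layer as a resistance in series:
  R_brass = L/(kA) = 0.0111/(125·2.64) = 3.364×10^-5 K/W
  R_perlite = L/(kA) = 0.0355/(0.0626·2.64) = 0.2148 K/W
  R_aluminium = L/(kA) = 0.00306/(219·2.64) = 5.293×10^-6 K/W
ΣR = 3.364×10^-5 + 0.2148 + 5.293×10^-6 = 0.2148 K/W
Q = ΔT/ΣR = (450 K − 299.6 K)/0.2148 = 700 W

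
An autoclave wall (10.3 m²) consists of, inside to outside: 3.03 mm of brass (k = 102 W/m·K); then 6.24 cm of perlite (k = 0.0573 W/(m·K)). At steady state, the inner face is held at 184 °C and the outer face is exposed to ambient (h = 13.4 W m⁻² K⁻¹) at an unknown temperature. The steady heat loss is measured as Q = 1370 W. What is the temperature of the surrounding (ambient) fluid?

Sum the resistances:
  R_brass = L/(kA) = 0.00303/(102·10.3) = 2.884×10^-6 K/W
  R_perlite = L/(kA) = 0.0624/(0.0573·10.3) = 0.1057 K/W
  R_conv,out = 1/(hA) = 1/(13.4·10.3) = 0.007245 K/W
ΣR = 0.1130 K/W
ΔT = Q·ΣR = 1370 × 0.1130 = 154.8 K
Heat flows outward, so T_out = T_in − ΔT = 184 − 154.8 = 29.2 °C

T_out = 29.2 °C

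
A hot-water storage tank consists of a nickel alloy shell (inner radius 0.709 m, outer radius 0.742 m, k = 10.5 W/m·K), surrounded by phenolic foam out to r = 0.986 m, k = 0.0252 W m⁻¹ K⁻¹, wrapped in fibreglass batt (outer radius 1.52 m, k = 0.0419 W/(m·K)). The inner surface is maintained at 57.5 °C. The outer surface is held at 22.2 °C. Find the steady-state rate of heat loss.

Q = 20.4 W

Resistance network (inner→outer):
  R_nickel alloy = (1/0.709 − 1/0.742)/(4πk) = 0.06273/(4π·10.5) = 4.754×10^-4 K/W
  R_phenolic foam = (1/0.742 − 1/0.986)/(4πk) = 0.3335/(4π·0.0252) = 1.053 K/W
  R_fibreglass batt = (1/0.986 − 1/1.52)/(4πk) = 0.3563/(4π·0.0419) = 0.6767 K/W
ΣR = 4.754×10^-4 + 1.053 + 0.6767 = 1.730 K/W
Q = ΔT/ΣR = (57.5 °C − 22.2 °C)/1.730 = 20.4 W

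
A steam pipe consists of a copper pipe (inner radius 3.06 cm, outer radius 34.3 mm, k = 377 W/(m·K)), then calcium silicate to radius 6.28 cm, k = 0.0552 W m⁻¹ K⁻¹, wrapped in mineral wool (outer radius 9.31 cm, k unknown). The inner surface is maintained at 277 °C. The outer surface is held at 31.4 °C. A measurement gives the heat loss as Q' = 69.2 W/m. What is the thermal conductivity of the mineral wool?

ΣR = ΔT/Q' = |277 − 31.4|/69.2 = 3.549 m·K/W
Known resistances:
  R'_copper = ln(0.0343/0.0306)/(2πk) = 0.1141/(2π·377) = 4.819×10^-5 m·K/W
  R'_calcium silicate = ln(0.0628/0.0343)/(2πk) = 0.6048/(2π·0.0552) = 1.744 m·K/W
R_mineral wool = ΣR − ΣR_known = 3.549 − 1.744 = 1.805 m·K/W
ln(r₂/r₁)/(2πk) = 1.805 ⇒ k = 0.3937/(2π·1.805) = 0.0347 W/m·K

k = 0.0347 W/m·K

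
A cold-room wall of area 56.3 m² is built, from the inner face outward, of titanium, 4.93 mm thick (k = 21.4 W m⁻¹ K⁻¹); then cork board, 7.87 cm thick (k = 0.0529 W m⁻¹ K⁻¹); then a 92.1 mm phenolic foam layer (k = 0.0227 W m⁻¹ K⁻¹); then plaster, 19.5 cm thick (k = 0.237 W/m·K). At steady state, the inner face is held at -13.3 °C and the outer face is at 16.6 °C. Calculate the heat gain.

Resistance network (inner→outer):
  R_titanium = L/(kA) = 0.00493/(21.4·56.3) = 4.092×10^-6 K/W
  R_cork board = L/(kA) = 0.0787/(0.0529·56.3) = 0.02642 K/W
  R_phenolic foam = L/(kA) = 0.0921/(0.0227·56.3) = 0.07207 K/W
  R_plaster = L/(kA) = 0.195/(0.237·56.3) = 0.01461 K/W
ΣR = 4.092×10^-6 + 0.02642 + 0.07207 + 0.01461 = 0.1131 K/W
Q = ΔT/ΣR = (-13.3 °C − 16.6 °C)/0.1131 = -264 W
(Negative Q ⇒ heat flows inward; heat gain = 264 W.)

Q = 264 W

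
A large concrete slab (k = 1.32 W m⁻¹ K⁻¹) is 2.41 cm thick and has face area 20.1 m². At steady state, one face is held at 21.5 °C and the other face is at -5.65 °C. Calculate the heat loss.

Q = 29.9 kW

Q = kA·ΔT/L = 1.32 × 20.1 × |21.5 °C − -5.65 °C| / 0.0241 = 29900 W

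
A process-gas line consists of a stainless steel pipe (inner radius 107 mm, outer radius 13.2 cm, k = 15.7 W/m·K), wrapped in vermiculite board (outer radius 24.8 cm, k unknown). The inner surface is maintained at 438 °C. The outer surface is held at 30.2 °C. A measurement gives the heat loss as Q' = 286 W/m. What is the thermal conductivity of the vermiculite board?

ΣR = ΔT/Q' = |438 − 30.2|/286 = 1.426 m·K/W
Known resistances:
  R'_stainless steel = ln(0.132/0.107)/(2πk) = 0.2100/(2π·15.7) = 0.002129 m·K/W
R_vermiculite board = ΣR − ΣR_known = 1.426 − 0.002129 = 1.424 m·K/W
ln(r₂/r₁)/(2πk) = 1.424 ⇒ k = 0.6306/(2π·1.424) = 0.0705 W/m·K

k = 0.0705 W/m·K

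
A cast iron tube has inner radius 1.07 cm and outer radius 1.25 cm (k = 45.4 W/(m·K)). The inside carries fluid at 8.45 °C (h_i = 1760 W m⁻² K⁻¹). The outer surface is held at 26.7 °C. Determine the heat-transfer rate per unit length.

Q' = 2.03 kW/m

Series thermal resistances, inner to outer:
  R'_conv,in = 1/(2πr h) = 1/(2π·0.0107·1760) = 0.008451 m·K/W
  R'_cast iron = ln(0.0125/0.0107)/(2πk) = 0.1555/(2π·45.4) = 5.451×10^-4 m·K/W
ΣR = 0.008451 + 5.451×10^-4 = 0.008996 m·K/W
Q' = ΔT/ΣR = (8.45 °C − 26.7 °C)/0.008996 = -2030 W/m
(Negative Q' ⇒ heat flows inward; heat gain = 2030 W/m.)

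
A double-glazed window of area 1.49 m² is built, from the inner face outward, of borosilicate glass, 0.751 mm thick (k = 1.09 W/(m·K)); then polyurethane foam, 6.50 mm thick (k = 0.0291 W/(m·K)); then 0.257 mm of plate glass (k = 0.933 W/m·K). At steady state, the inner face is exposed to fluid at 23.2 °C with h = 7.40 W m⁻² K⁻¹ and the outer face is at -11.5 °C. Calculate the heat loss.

Q = 144 W

Resistance network (inner→outer):
  R_conv,in = 1/(hA) = 1/(7.40·1.49) = 0.09069 K/W
  R_borosilicate glass = L/(kA) = 7.51×10^-4/(1.09·1.49) = 4.624×10^-4 K/W
  R_polyurethane foam = L/(kA) = 0.00650/(0.0291·1.49) = 0.1499 K/W
  R_plate glass = L/(kA) = 2.57×10^-4/(0.933·1.49) = 1.849×10^-4 K/W
ΣR = 0.09069 + 4.624×10^-4 + 0.1499 + 1.849×10^-4 = 0.2412 K/W
Q = ΔT/ΣR = (23.2 °C − -11.5 °C)/0.2412 = 144 W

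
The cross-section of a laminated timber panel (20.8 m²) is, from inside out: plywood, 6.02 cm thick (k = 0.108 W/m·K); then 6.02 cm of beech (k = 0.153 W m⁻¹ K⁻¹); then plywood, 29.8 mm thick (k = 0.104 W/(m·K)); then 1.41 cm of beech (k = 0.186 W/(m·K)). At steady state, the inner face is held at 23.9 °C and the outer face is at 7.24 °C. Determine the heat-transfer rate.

Series thermal resistances, inner to outer:
  R_plywood = L/(kA) = 0.0602/(0.108·20.8) = 0.02680 K/W
  R_beech = L/(kA) = 0.0602/(0.153·20.8) = 0.01892 K/W
  R_plywood = L/(kA) = 0.0298/(0.104·20.8) = 0.01378 K/W
  R_beech = L/(kA) = 0.0141/(0.186·20.8) = 0.003645 K/W
ΣR = 0.02680 + 0.01892 + 0.01378 + 0.003645 = 0.06315 K/W
Q = ΔT/ΣR = (23.9 °C − 7.24 °C)/0.06315 = 264 W

Q = 264 W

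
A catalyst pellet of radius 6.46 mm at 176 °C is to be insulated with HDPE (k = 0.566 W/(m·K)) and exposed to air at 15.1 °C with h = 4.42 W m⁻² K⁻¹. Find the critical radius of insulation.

r_cr = 25.6 cm

For a sphere, r_cr = 2k_ins/h = 2·0.566/4.42 = 0.256 m = 25.6 cm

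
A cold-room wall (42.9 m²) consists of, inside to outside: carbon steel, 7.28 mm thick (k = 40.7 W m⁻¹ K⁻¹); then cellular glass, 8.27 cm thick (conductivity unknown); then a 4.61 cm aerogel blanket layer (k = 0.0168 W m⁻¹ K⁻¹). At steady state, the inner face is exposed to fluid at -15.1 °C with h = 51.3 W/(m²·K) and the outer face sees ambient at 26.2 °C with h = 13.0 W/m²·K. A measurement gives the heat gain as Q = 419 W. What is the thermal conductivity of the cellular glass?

k = 0.0596 W/m·K

ΣR = ΔT/Q = |-15.1 − 26.2|/419 = 0.09857 K/W
Known resistances:
  R_conv,in = 1/(hA) = 1/(51.3·42.9) = 4.544×10^-4 K/W
  R_carbon steel = L/(kA) = 0.00728/(40.7·42.9) = 4.169×10^-6 K/W
  R_aerogel blanket = L/(kA) = 0.0461/(0.0168·42.9) = 0.06396 K/W
  R_conv,out = 1/(hA) = 1/(13.0·42.9) = 0.001793 K/W
R_cellular glass = ΣR − ΣR_known = 0.09857 − 0.06621 = 0.03236 K/W
L/(kA) = 0.03236 ⇒ k = 0.0827/(0.03236·42.9) = 0.0596 W/m·K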